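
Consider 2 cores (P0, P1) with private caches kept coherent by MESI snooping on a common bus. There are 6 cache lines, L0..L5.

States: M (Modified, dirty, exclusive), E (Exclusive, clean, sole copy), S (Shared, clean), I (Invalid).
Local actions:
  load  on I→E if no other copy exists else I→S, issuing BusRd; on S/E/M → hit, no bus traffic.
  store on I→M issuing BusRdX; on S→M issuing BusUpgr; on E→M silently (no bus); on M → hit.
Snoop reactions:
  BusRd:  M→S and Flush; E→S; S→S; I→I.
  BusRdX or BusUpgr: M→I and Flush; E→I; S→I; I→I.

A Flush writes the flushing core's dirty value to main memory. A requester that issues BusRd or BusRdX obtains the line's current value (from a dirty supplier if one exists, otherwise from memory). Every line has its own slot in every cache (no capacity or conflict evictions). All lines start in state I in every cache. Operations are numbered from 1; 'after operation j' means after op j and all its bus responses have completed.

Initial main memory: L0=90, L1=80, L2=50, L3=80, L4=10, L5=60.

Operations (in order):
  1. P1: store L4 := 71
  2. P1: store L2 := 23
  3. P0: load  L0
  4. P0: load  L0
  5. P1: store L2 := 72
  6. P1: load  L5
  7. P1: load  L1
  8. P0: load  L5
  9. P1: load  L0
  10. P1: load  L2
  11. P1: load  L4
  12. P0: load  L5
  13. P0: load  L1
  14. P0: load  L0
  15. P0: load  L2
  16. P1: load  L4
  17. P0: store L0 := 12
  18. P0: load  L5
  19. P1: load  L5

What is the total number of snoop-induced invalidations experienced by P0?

step 1: P1: store L4 := 71  ⟶  IM  (L4)  txn=BusRdX  M[L4]=10
step 2: P1: store L2 := 23  ⟶  IM  (L2)  txn=BusRdX  M[L2]=50
step 3: P0: load  L0  ⟶  EI  (L0)  txn=BusRd  M[L0]=90
step 4: P0: load  L0  ⟶  EI  (L0)  txn=∅  M[L0]=90
step 5: P1: store L2 := 72  ⟶  IM  (L2)  txn=∅  M[L2]=50
step 6: P1: load  L5  ⟶  IE  (L5)  txn=BusRd  M[L5]=60
step 7: P1: load  L1  ⟶  IE  (L1)  txn=BusRd  M[L1]=80
step 8: P0: load  L5  ⟶  SS  (L5)  txn=BusRd  M[L5]=60
step 9: P1: load  L0  ⟶  SS  (L0)  txn=BusRd  M[L0]=90
step 10: P1: load  L2  ⟶  IM  (L2)  txn=∅  M[L2]=50
step 11: P1: load  L4  ⟶  IM  (L4)  txn=∅  M[L4]=10
step 12: P0: load  L5  ⟶  SS  (L5)  txn=∅  M[L5]=60
step 13: P0: load  L1  ⟶  SS  (L1)  txn=BusRd  M[L1]=80
step 14: P0: load  L0  ⟶  SS  (L0)  txn=∅  M[L0]=90
step 15: P0: load  L2  ⟶  SS  (L2)  txn=BusRd+Flush  M[L2]=72
step 16: P1: load  L4  ⟶  IM  (L4)  txn=∅  M[L4]=10
step 17: P0: store L0 := 12  ⟶  MI  (L0)  txn=BusUpgr  M[L0]=90
step 18: P0: load  L5  ⟶  SS  (L5)  txn=∅  M[L5]=60
step 19: P1: load  L5  ⟶  SS  (L5)  txn=∅  M[L5]=60

invalidations = 0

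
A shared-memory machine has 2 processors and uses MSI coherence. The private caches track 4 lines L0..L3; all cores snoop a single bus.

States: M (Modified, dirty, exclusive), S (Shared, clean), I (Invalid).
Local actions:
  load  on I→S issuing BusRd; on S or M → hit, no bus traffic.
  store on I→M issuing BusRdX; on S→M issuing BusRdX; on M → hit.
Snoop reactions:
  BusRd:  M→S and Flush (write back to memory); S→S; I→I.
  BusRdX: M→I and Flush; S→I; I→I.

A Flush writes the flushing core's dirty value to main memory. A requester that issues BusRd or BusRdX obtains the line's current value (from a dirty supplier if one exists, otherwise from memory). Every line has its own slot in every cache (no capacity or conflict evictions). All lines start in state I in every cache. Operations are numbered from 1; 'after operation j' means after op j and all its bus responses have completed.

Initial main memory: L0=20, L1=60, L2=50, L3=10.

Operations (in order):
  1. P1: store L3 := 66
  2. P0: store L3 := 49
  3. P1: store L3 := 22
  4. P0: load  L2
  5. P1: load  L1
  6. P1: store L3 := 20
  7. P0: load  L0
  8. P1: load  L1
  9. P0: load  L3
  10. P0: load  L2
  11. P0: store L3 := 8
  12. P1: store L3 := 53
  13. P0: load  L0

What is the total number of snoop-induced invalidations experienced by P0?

1. P1: store L3 := 66  bus=[BusRdX]  L3: P0=I P1=M  mem[L3]=10
2. P0: store L3 := 49  bus=[BusRdX,Flush]  L3: P0=M P1=I  mem[L3]=66
3. P1: store L3 := 22  bus=[BusRdX,Flush]  L3: P0=I P1=M  mem[L3]=49
4. P0: load  L2  bus=[BusRd]  L2: P0=S P1=I  mem[L2]=50
5. P1: load  L1  bus=[BusRd]  L1: P0=I P1=S  mem[L1]=60
6. P1: store L3 := 20  bus=[-]  L3: P0=I P1=M  mem[L3]=49
7. P0: load  L0  bus=[BusRd]  L0: P0=S P1=I  mem[L0]=20
8. P1: load  L1  bus=[-]  L1: P0=I P1=S  mem[L1]=60
9. P0: load  L3  bus=[BusRd,Flush]  L3: P0=S P1=S  mem[L3]=20
10. P0: load  L2  bus=[-]  L2: P0=S P1=I  mem[L2]=50
11. P0: store L3 := 8  bus=[BusRdX]  L3: P0=M P1=I  mem[L3]=20
12. P1: store L3 := 53  bus=[BusRdX,Flush]  L3: P0=I P1=M  mem[L3]=8
13. P0: load  L0  bus=[-]  L0: P0=S P1=I  mem[L0]=20

invalidations = 2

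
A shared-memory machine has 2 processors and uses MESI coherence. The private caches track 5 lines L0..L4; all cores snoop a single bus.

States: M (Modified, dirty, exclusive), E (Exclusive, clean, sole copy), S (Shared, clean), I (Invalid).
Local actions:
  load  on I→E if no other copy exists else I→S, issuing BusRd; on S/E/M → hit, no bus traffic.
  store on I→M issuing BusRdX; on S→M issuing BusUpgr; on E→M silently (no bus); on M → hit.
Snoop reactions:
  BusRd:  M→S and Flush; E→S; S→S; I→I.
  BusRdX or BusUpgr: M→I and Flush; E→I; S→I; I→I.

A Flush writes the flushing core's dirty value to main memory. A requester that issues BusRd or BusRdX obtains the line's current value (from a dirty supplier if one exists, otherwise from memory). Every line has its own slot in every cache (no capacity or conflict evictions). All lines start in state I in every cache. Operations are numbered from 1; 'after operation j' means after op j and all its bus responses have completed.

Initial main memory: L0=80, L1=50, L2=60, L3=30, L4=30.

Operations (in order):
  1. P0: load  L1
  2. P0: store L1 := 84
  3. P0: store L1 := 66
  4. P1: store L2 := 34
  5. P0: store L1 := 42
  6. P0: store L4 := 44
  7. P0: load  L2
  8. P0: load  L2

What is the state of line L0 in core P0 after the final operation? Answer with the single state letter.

state = I

step 1: P0: load  L1  ⟶  EI  (L1)  txn=BusRd  M[L1]=50
step 2: P0: store L1 := 84  ⟶  MI  (L1)  txn=∅  M[L1]=50
step 3: P0: store L1 := 66  ⟶  MI  (L1)  txn=∅  M[L1]=50
step 4: P1: store L2 := 34  ⟶  IM  (L2)  txn=BusRdX  M[L2]=60
step 5: P0: store L1 := 42  ⟶  MI  (L1)  txn=∅  M[L1]=50
step 6: P0: store L4 := 44  ⟶  MI  (L4)  txn=BusRdX  M[L4]=30
step 7: P0: load  L2  ⟶  SS  (L2)  txn=BusRd+Flush  M[L2]=34
step 8: P0: load  L2  ⟶  SS  (L2)  txn=∅  M[L2]=34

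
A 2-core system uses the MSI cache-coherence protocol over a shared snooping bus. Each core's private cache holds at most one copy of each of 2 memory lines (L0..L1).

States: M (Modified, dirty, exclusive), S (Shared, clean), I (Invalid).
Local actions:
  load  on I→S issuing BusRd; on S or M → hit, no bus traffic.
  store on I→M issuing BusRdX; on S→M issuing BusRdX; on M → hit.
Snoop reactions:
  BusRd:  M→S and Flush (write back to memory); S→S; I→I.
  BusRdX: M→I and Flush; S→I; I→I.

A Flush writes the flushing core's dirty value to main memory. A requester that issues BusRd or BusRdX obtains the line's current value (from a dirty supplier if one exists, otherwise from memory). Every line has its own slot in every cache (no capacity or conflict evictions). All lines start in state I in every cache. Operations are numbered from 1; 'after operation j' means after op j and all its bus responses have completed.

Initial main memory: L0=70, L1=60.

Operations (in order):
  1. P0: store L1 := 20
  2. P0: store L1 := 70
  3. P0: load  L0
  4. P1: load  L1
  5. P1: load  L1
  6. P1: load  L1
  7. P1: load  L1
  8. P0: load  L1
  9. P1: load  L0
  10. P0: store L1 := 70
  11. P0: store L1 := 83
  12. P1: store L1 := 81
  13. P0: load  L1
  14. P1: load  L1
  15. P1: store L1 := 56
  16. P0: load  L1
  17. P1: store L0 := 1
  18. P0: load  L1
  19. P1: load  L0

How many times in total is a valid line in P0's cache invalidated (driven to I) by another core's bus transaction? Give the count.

step 1: P0: store L1 := 20  ⟶  MI  (L1)  txn=BusRdX  M[L1]=60
step 2: P0: store L1 := 70  ⟶  MI  (L1)  txn=∅  M[L1]=60
step 3: P0: load  L0  ⟶  SI  (L0)  txn=BusRd  M[L0]=70
step 4: P1: load  L1  ⟶  SS  (L1)  txn=BusRd+Flush  M[L1]=70
step 5: P1: load  L1  ⟶  SS  (L1)  txn=∅  M[L1]=70
step 6: P1: load  L1  ⟶  SS  (L1)  txn=∅  M[L1]=70
step 7: P1: load  L1  ⟶  SS  (L1)  txn=∅  M[L1]=70
step 8: P0: load  L1  ⟶  SS  (L1)  txn=∅  M[L1]=70
step 9: P1: load  L0  ⟶  SS  (L0)  txn=BusRd  M[L0]=70
step 10: P0: store L1 := 70  ⟶  MI  (L1)  txn=BusRdX  M[L1]=70
step 11: P0: store L1 := 83  ⟶  MI  (L1)  txn=∅  M[L1]=70
step 12: P1: store L1 := 81  ⟶  IM  (L1)  txn=BusRdX+Flush  M[L1]=83
step 13: P0: load  L1  ⟶  SS  (L1)  txn=BusRd+Flush  M[L1]=81
step 14: P1: load  L1  ⟶  SS  (L1)  txn=∅  M[L1]=81
step 15: P1: store L1 := 56  ⟶  IM  (L1)  txn=BusRdX  M[L1]=81
step 16: P0: load  L1  ⟶  SS  (L1)  txn=BusRd+Flush  M[L1]=56
step 17: P1: store L0 := 1  ⟶  IM  (L0)  txn=BusRdX  M[L0]=70
step 18: P0: load  L1  ⟶  SS  (L1)  txn=∅  M[L1]=56
step 19: P1: load  L0  ⟶  IM  (L0)  txn=∅  M[L0]=70

invalidations = 3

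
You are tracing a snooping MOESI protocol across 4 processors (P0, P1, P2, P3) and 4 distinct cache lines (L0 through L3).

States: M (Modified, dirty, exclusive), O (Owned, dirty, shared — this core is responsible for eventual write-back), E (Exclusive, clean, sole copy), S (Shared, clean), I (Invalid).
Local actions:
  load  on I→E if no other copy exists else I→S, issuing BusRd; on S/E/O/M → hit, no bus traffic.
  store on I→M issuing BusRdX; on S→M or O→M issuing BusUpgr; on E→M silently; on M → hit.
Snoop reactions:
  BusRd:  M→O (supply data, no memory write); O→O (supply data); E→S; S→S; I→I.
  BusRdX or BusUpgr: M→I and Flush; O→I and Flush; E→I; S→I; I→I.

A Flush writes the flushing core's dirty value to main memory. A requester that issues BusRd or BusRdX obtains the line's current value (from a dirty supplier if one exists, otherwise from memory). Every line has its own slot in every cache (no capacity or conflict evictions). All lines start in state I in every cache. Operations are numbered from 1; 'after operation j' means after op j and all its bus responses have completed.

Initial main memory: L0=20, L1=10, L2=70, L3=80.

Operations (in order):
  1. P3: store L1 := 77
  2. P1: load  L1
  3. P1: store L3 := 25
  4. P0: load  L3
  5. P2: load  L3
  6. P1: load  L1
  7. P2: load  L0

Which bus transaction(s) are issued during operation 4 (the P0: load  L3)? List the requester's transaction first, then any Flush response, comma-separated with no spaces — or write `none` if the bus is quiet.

step 1: P3: store L1 := 77  ⟶  IIIM  (L1)  txn=BusRdX  M[L1]=10
step 2: P1: load  L1  ⟶  ISIO  (L1)  txn=BusRd  M[L1]=10
step 3: P1: store L3 := 25  ⟶  IMII  (L3)  txn=BusRdX  M[L3]=80
step 4: P0: load  L3  ⟶  SOII  (L3)  txn=BusRd  M[L3]=80
step 5: P2: load  L3  ⟶  SOSI  (L3)  txn=BusRd  M[L3]=80
step 6: P1: load  L1  ⟶  ISIO  (L1)  txn=∅  M[L1]=10
step 7: P2: load  L0  ⟶  IIEI  (L0)  txn=BusRd  M[L0]=20

bus = BusRd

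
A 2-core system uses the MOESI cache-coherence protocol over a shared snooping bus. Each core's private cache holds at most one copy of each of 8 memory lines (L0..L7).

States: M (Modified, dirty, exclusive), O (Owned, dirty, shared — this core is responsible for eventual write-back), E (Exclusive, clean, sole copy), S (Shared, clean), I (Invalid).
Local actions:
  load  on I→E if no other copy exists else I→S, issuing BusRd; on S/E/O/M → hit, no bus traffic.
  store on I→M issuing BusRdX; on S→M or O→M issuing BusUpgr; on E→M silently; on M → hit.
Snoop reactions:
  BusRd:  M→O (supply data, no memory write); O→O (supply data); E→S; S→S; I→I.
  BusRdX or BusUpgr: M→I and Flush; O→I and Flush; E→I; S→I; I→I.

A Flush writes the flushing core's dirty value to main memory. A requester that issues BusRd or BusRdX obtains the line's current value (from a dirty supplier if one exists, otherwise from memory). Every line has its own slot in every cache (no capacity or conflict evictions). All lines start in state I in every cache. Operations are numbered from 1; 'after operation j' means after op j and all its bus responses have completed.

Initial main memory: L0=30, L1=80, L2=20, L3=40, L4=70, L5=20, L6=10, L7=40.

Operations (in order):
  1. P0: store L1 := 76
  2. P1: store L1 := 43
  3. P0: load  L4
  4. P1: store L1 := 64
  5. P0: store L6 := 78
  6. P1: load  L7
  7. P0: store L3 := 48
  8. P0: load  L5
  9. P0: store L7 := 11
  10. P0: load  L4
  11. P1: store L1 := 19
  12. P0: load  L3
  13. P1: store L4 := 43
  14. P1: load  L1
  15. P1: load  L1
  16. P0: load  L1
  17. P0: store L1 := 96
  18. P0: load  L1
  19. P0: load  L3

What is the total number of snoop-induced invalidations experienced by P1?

invalidations = 2

  op1 P0: store L1 := 76 → M/I on L1; bus BusRdX; mem=80
  op2 P1: store L1 := 43 → I/M on L1; bus BusRdX Flush; mem=76
  op3 P0: load  L4 → E/I on L4; bus BusRd; mem=70
  op4 P1: store L1 := 64 → I/M on L1; bus (none); mem=76
  op5 P0: store L6 := 78 → M/I on L6; bus BusRdX; mem=10
  op6 P1: load  L7 → I/E on L7; bus BusRd; mem=40
  op7 P0: store L3 := 48 → M/I on L3; bus BusRdX; mem=40
  op8 P0: load  L5 → E/I on L5; bus BusRd; mem=20
  op9 P0: store L7 := 11 → M/I on L7; bus BusRdX; mem=40
  op10 P0: load  L4 → E/I on L4; bus (none); mem=70
  op11 P1: store L1 := 19 → I/M on L1; bus (none); mem=76
  op12 P0: load  L3 → M/I on L3; bus (none); mem=40
  op13 P1: store L4 := 43 → I/M on L4; bus BusRdX; mem=70
  op14 P1: load  L1 → I/M on L1; bus (none); mem=76
  op15 P1: load  L1 → I/M on L1; bus (none); mem=76
  op16 P0: load  L1 → S/O on L1; bus BusRd; mem=76
  op17 P0: store L1 := 96 → M/I on L1; bus BusUpgr Flush; mem=19
  op18 P0: load  L1 → M/I on L1; bus (none); mem=19
  op19 P0: load  L3 → M/I on L3; bus (none); mem=40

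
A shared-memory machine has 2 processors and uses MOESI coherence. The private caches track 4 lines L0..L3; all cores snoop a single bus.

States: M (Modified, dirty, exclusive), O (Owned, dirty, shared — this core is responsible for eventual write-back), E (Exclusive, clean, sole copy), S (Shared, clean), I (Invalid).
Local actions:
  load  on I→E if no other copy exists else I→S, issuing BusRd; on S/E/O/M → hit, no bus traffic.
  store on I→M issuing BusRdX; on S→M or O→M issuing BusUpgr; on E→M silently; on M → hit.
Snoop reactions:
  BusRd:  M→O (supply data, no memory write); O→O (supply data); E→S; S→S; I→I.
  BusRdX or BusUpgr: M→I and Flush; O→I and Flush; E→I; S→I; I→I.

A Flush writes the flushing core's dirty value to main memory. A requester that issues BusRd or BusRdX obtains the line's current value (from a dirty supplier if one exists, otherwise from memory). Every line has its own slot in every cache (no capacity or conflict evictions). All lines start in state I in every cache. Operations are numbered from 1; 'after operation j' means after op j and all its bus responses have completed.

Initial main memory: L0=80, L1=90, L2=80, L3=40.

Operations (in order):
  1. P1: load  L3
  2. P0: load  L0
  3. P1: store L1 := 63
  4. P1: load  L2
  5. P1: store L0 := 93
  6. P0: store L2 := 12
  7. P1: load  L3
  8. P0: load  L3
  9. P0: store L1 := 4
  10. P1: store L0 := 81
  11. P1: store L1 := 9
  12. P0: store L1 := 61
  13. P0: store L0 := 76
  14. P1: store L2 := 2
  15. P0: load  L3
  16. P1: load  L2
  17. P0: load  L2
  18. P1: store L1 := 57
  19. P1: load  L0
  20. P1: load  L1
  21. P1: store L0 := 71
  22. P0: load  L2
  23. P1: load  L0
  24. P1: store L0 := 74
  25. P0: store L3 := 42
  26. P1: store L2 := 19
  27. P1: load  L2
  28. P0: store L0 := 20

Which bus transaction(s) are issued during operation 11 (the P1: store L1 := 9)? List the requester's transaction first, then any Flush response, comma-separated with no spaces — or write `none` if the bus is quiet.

1. P1: load  L3  bus=[BusRd]  L3: P0=I P1=E  mem[L3]=40
2. P0: load  L0  bus=[BusRd]  L0: P0=E P1=I  mem[L0]=80
3. P1: store L1 := 63  bus=[BusRdX]  L1: P0=I P1=M  mem[L1]=90
4. P1: load  L2  bus=[BusRd]  L2: P0=I P1=E  mem[L2]=80
5. P1: store L0 := 93  bus=[BusRdX]  L0: P0=I P1=M  mem[L0]=80
6. P0: store L2 := 12  bus=[BusRdX]  L2: P0=M P1=I  mem[L2]=80
7. P1: load  L3  bus=[-]  L3: P0=I P1=E  mem[L3]=40
8. P0: load  L3  bus=[BusRd]  L3: P0=S P1=S  mem[L3]=40
9. P0: store L1 := 4  bus=[BusRdX,Flush]  L1: P0=M P1=I  mem[L1]=63
10. P1: store L0 := 81  bus=[-]  L0: P0=I P1=M  mem[L0]=80
11. P1: store L1 := 9  bus=[BusRdX,Flush]  L1: P0=I P1=M  mem[L1]=4
12. P0: store L1 := 61  bus=[BusRdX,Flush]  L1: P0=M P1=I  mem[L1]=9
13. P0: store L0 := 76  bus=[BusRdX,Flush]  L0: P0=M P1=I  mem[L0]=81
14. P1: store L2 := 2  bus=[BusRdX,Flush]  L2: P0=I P1=M  mem[L2]=12
15. P0: load  L3  bus=[-]  L3: P0=S P1=S  mem[L3]=40
16. P1: load  L2  bus=[-]  L2: P0=I P1=M  mem[L2]=12
17. P0: load  L2  bus=[BusRd]  L2: P0=S P1=O  mem[L2]=12
18. P1: store L1 := 57  bus=[BusRdX,Flush]  L1: P0=I P1=M  mem[L1]=61
19. P1: load  L0  bus=[BusRd]  L0: P0=O P1=S  mem[L0]=81
20. P1: load  L1  bus=[-]  L1: P0=I P1=M  mem[L1]=61
21. P1: store L0 := 71  bus=[BusUpgr,Flush]  L0: P0=I P1=M  mem[L0]=76
22. P0: load  L2  bus=[-]  L2: P0=S P1=O  mem[L2]=12
23. P1: load  L0  bus=[-]  L0: P0=I P1=M  mem[L0]=76
24. P1: store L0 := 74  bus=[-]  L0: P0=I P1=M  mem[L0]=76
25. P0: store L3 := 42  bus=[BusUpgr]  L3: P0=M P1=I  mem[L3]=40
26. P1: store L2 := 19  bus=[BusUpgr]  L2: P0=I P1=M  mem[L2]=12
27. P1: load  L2  bus=[-]  L2: P0=I P1=M  mem[L2]=12
28. P0: store L0 := 20  bus=[BusRdX,Flush]  L0: P0=M P1=I  mem[L0]=74

bus = BusRdX,Flush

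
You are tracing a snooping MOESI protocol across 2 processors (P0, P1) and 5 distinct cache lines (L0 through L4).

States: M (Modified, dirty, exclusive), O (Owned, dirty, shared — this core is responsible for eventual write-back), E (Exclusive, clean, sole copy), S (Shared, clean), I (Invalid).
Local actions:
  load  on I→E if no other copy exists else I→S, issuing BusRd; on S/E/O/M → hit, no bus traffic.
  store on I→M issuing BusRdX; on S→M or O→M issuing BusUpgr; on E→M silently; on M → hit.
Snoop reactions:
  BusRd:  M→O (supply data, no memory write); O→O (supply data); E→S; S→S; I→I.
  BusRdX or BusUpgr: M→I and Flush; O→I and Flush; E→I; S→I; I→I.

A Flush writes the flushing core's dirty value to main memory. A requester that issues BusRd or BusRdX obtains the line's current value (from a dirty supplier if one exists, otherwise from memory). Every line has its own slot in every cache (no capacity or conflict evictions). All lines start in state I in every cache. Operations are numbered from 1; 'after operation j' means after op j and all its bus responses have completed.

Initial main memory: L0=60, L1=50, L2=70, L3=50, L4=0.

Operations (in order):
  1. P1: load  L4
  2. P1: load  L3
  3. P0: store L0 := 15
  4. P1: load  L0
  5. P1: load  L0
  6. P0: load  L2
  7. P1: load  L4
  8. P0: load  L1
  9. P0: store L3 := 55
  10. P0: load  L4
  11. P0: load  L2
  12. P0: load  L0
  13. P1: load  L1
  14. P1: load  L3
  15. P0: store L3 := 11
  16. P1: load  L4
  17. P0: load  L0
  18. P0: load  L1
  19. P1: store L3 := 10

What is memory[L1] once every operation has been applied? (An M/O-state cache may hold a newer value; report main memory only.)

  op1 P1: load  L4 → I/E on L4; bus BusRd; mem=0
  op2 P1: load  L3 → I/E on L3; bus BusRd; mem=50
  op3 P0: store L0 := 15 → M/I on L0; bus BusRdX; mem=60
  op4 P1: load  L0 → O/S on L0; bus BusRd; mem=60
  op5 P1: load  L0 → O/S on L0; bus (none); mem=60
  op6 P0: load  L2 → E/I on L2; bus BusRd; mem=70
  op7 P1: load  L4 → I/E on L4; bus (none); mem=0
  op8 P0: load  L1 → E/I on L1; bus BusRd; mem=50
  op9 P0: store L3 := 55 → M/I on L3; bus BusRdX; mem=50
  op10 P0: load  L4 → S/S on L4; bus BusRd; mem=0
  op11 P0: load  L2 → E/I on L2; bus (none); mem=70
  op12 P0: load  L0 → O/S on L0; bus (none); mem=60
  op13 P1: load  L1 → S/S on L1; bus BusRd; mem=50
  op14 P1: load  L3 → O/S on L3; bus BusRd; mem=50
  op15 P0: store L3 := 11 → M/I on L3; bus BusUpgr; mem=50
  op16 P1: load  L4 → S/S on L4; bus (none); mem=0
  op17 P0: load  L0 → O/S on L0; bus (none); mem=60
  op18 P0: load  L1 → S/S on L1; bus (none); mem=50
  op19 P1: store L3 := 10 → I/M on L3; bus BusRdX Flush; mem=11

memory[L1] = 50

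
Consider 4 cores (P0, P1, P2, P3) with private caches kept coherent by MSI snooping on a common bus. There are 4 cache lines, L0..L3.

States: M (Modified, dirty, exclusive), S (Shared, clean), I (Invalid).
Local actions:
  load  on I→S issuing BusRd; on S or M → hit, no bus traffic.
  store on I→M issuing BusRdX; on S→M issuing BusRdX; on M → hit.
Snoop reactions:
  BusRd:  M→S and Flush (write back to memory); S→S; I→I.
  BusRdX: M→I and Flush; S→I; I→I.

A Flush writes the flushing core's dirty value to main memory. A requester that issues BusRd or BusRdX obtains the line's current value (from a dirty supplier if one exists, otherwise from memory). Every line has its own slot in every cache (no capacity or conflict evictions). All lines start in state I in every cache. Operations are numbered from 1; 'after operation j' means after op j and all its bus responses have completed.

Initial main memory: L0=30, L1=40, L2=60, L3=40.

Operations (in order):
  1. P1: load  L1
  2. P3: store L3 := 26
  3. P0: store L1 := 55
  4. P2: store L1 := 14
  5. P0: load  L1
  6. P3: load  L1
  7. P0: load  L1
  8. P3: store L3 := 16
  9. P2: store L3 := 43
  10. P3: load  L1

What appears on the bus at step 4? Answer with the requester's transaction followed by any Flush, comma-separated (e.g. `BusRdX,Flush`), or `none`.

1. P1: load  L1  bus=[BusRd]  L1: P0=I P1=S P2=I P3=I  mem[L1]=40
2. P3: store L3 := 26  bus=[BusRdX]  L3: P0=I P1=I P2=I P3=M  mem[L3]=40
3. P0: store L1 := 55  bus=[BusRdX]  L1: P0=M P1=I P2=I P3=I  mem[L1]=40
4. P2: store L1 := 14  bus=[BusRdX,Flush]  L1: P0=I P1=I P2=M P3=I  mem[L1]=55
5. P0: load  L1  bus=[BusRd,Flush]  L1: P0=S P1=I P2=S P3=I  mem[L1]=14
6. P3: load  L1  bus=[BusRd]  L1: P0=S P1=I P2=S P3=S  mem[L1]=14
7. P0: load  L1  bus=[-]  L1: P0=S P1=I P2=S P3=S  mem[L1]=14
8. P3: store L3 := 16  bus=[-]  L3: P0=I P1=I P2=I P3=M  mem[L3]=40
9. P2: store L3 := 43  bus=[BusRdX,Flush]  L3: P0=I P1=I P2=M P3=I  mem[L3]=16
10. P3: load  L1  bus=[-]  L1: P0=S P1=I P2=S P3=S  mem[L1]=14

bus = BusRdX,Flush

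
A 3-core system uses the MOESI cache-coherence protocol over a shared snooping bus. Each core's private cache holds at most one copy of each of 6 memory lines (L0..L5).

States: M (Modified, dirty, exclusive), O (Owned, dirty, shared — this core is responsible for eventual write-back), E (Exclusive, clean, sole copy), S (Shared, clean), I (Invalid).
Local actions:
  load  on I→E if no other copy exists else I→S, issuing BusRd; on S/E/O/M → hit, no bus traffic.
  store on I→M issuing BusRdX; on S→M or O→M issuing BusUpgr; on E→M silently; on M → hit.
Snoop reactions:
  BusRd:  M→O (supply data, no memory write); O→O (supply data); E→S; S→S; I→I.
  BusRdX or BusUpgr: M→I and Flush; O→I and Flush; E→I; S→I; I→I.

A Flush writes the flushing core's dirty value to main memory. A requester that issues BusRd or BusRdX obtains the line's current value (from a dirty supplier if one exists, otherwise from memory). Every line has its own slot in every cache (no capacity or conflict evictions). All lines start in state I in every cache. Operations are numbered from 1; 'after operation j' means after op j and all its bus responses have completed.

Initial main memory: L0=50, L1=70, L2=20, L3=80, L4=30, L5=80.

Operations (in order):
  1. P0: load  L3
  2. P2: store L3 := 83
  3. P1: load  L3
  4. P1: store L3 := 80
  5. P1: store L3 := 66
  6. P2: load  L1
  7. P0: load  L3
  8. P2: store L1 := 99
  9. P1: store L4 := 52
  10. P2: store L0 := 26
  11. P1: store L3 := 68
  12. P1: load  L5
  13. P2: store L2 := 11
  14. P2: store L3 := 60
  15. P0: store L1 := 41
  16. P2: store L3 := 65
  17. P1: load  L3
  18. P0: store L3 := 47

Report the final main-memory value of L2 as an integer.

memory[L2] = 20

1. P0: load  L3  bus=[BusRd]  L3: P0=E P1=I P2=I  mem[L3]=80
2. P2: store L3 := 83  bus=[BusRdX]  L3: P0=I P1=I P2=M  mem[L3]=80
3. P1: load  L3  bus=[BusRd]  L3: P0=I P1=S P2=O  mem[L3]=80
4. P1: store L3 := 80  bus=[BusUpgr,Flush]  L3: P0=I P1=M P2=I  mem[L3]=83
5. P1: store L3 := 66  bus=[-]  L3: P0=I P1=M P2=I  mem[L3]=83
6. P2: load  L1  bus=[BusRd]  L1: P0=I P1=I P2=E  mem[L1]=70
7. P0: load  L3  bus=[BusRd]  L3: P0=S P1=O P2=I  mem[L3]=83
8. P2: store L1 := 99  bus=[-]  L1: P0=I P1=I P2=M  mem[L1]=70
9. P1: store L4 := 52  bus=[BusRdX]  L4: P0=I P1=M P2=I  mem[L4]=30
10. P2: store L0 := 26  bus=[BusRdX]  L0: P0=I P1=I P2=M  mem[L0]=50
11. P1: store L3 := 68  bus=[BusUpgr]  L3: P0=I P1=M P2=I  mem[L3]=83
12. P1: load  L5  bus=[BusRd]  L5: P0=I P1=E P2=I  mem[L5]=80
13. P2: store L2 := 11  bus=[BusRdX]  L2: P0=I P1=I P2=M  mem[L2]=20
14. P2: store L3 := 60  bus=[BusRdX,Flush]  L3: P0=I P1=I P2=M  mem[L3]=68
15. P0: store L1 := 41  bus=[BusRdX,Flush]  L1: P0=M P1=I P2=I  mem[L1]=99
16. P2: store L3 := 65  bus=[-]  L3: P0=I P1=I P2=M  mem[L3]=68
17. P1: load  L3  bus=[BusRd]  L3: P0=I P1=S P2=O  mem[L3]=68
18. P0: store L3 := 47  bus=[BusRdX,Flush]  L3: P0=M P1=I P2=I  mem[L3]=65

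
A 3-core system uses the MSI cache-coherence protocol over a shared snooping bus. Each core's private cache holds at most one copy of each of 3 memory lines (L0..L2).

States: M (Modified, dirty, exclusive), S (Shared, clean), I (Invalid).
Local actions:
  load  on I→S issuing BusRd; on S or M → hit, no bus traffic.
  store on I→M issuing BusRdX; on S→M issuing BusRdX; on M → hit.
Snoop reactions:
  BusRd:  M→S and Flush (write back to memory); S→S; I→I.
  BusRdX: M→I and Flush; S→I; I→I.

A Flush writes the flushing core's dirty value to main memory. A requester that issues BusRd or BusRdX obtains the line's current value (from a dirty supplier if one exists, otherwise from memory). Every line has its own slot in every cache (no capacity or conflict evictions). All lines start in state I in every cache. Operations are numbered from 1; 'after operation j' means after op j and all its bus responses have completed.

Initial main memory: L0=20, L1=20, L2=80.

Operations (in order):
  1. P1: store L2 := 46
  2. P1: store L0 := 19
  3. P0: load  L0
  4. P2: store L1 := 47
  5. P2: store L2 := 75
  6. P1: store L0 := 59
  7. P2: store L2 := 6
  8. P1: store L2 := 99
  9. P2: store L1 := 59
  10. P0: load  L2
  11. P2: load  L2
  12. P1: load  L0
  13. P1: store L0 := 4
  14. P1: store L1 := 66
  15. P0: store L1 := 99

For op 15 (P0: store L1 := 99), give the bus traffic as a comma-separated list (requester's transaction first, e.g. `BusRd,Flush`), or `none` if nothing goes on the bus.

bus = BusRdX,Flush

step 1: P1: store L2 := 46  ⟶  IMI  (L2)  txn=BusRdX  M[L2]=80
step 2: P1: store L0 := 19  ⟶  IMI  (L0)  txn=BusRdX  M[L0]=20
step 3: P0: load  L0  ⟶  SSI  (L0)  txn=BusRd+Flush  M[L0]=19
step 4: P2: store L1 := 47  ⟶  IIM  (L1)  txn=BusRdX  M[L1]=20
step 5: P2: store L2 := 75  ⟶  IIM  (L2)  txn=BusRdX+Flush  M[L2]=46
step 6: P1: store L0 := 59  ⟶  IMI  (L0)  txn=BusRdX  M[L0]=19
step 7: P2: store L2 := 6  ⟶  IIM  (L2)  txn=∅  M[L2]=46
step 8: P1: store L2 := 99  ⟶  IMI  (L2)  txn=BusRdX+Flush  M[L2]=6
step 9: P2: store L1 := 59  ⟶  IIM  (L1)  txn=∅  M[L1]=20
step 10: P0: load  L2  ⟶  SSI  (L2)  txn=BusRd+Flush  M[L2]=99
step 11: P2: load  L2  ⟶  SSS  (L2)  txn=BusRd  M[L2]=99
step 12: P1: load  L0  ⟶  IMI  (L0)  txn=∅  M[L0]=19
step 13: P1: store L0 := 4  ⟶  IMI  (L0)  txn=∅  M[L0]=19
step 14: P1: store L1 := 66  ⟶  IMI  (L1)  txn=BusRdX+Flush  M[L1]=59
step 15: P0: store L1 := 99  ⟶  MII  (L1)  txn=BusRdX+Flush  M[L1]=66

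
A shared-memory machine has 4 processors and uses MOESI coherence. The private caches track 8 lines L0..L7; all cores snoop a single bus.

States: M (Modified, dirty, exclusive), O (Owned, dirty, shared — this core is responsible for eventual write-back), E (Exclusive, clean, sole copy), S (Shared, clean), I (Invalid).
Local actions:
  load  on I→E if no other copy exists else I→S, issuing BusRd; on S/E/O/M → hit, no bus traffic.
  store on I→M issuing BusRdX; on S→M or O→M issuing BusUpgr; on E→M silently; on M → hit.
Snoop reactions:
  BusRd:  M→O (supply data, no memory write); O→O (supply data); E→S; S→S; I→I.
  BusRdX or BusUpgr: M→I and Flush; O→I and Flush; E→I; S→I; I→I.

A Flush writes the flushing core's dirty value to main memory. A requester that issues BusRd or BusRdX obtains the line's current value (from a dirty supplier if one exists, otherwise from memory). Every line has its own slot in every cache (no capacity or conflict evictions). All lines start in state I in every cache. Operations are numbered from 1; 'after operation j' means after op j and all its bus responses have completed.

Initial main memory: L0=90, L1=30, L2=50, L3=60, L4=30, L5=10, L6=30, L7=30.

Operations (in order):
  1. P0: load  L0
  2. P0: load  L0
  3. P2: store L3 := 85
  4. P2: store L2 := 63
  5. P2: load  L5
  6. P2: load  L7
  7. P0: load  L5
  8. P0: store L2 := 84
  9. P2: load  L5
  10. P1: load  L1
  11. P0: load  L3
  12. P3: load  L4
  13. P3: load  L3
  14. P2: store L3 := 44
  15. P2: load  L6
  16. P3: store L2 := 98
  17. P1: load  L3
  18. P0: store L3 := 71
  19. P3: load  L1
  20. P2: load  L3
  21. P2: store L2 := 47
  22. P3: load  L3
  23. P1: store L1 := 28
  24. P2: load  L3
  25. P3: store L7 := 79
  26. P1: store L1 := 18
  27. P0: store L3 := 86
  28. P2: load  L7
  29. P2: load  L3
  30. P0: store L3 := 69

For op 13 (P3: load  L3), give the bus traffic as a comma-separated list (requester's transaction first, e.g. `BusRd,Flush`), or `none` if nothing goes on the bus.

bus = BusRd

1. P0: load  L0  bus=[BusRd]  L0: P0=E P1=I P2=I P3=I  mem[L0]=90
2. P0: load  L0  bus=[-]  L0: P0=E P1=I P2=I P3=I  mem[L0]=90
3. P2: store L3 := 85  bus=[BusRdX]  L3: P0=I P1=I P2=M P3=I  mem[L3]=60
4. P2: store L2 := 63  bus=[BusRdX]  L2: P0=I P1=I P2=M P3=I  mem[L2]=50
5. P2: load  L5  bus=[BusRd]  L5: P0=I P1=I P2=E P3=I  mem[L5]=10
6. P2: load  L7  bus=[BusRd]  L7: P0=I P1=I P2=E P3=I  mem[L7]=30
7. P0: load  L5  bus=[BusRd]  L5: P0=S P1=I P2=S P3=I  mem[L5]=10
8. P0: store L2 := 84  bus=[BusRdX,Flush]  L2: P0=M P1=I P2=I P3=I  mem[L2]=63
9. P2: load  L5  bus=[-]  L5: P0=S P1=I P2=S P3=I  mem[L5]=10
10. P1: load  L1  bus=[BusRd]  L1: P0=I P1=E P2=I P3=I  mem[L1]=30
11. P0: load  L3  bus=[BusRd]  L3: P0=S P1=I P2=O P3=I  mem[L3]=60
12. P3: load  L4  bus=[BusRd]  L4: P0=I P1=I P2=I P3=E  mem[L4]=30
13. P3: load  L3  bus=[BusRd]  L3: P0=S P1=I P2=O P3=S  mem[L3]=60
14. P2: store L3 := 44  bus=[BusUpgr]  L3: P0=I P1=I P2=M P3=I  mem[L3]=60
15. P2: load  L6  bus=[BusRd]  L6: P0=I P1=I P2=E P3=I  mem[L6]=30
16. P3: store L2 := 98  bus=[BusRdX,Flush]  L2: P0=I P1=I P2=I P3=M  mem[L2]=84
17. P1: load  L3  bus=[BusRd]  L3: P0=I P1=S P2=O P3=I  mem[L3]=60
18. P0: store L3 := 71  bus=[BusRdX,Flush]  L3: P0=M P1=I P2=I P3=I  mem[L3]=44
19. P3: load  L1  bus=[BusRd]  L1: P0=I P1=S P2=I P3=S  mem[L1]=30
20. P2: load  L3  bus=[BusRd]  L3: P0=O P1=I P2=S P3=I  mem[L3]=44
21. P2: store L2 := 47  bus=[BusRdX,Flush]  L2: P0=I P1=I P2=M P3=I  mem[L2]=98
22. P3: load  L3  bus=[BusRd]  L3: P0=O P1=I P2=S P3=S  mem[L3]=44
23. P1: store L1 := 28  bus=[BusUpgr]  L1: P0=I P1=M P2=I P3=I  mem[L1]=30
24. P2: load  L3  bus=[-]  L3: P0=O P1=I P2=S P3=S  mem[L3]=44
25. P3: store L7 := 79  bus=[BusRdX]  L7: P0=I P1=I P2=I P3=M  mem[L7]=30
26. P1: store L1 := 18  bus=[-]  L1: P0=I P1=M P2=I P3=I  mem[L1]=30
27. P0: store L3 := 86  bus=[BusUpgr]  L3: P0=M P1=I P2=I P3=I  mem[L3]=44
28. P2: load  L7  bus=[BusRd]  L7: P0=I P1=I P2=S P3=O  mem[L7]=30
29. P2: load  L3  bus=[BusRd]  L3: P0=O P1=I P2=S P3=I  mem[L3]=44
30. P0: store L3 := 69  bus=[BusUpgr]  L3: P0=M P1=I P2=I P3=I  mem[L3]=44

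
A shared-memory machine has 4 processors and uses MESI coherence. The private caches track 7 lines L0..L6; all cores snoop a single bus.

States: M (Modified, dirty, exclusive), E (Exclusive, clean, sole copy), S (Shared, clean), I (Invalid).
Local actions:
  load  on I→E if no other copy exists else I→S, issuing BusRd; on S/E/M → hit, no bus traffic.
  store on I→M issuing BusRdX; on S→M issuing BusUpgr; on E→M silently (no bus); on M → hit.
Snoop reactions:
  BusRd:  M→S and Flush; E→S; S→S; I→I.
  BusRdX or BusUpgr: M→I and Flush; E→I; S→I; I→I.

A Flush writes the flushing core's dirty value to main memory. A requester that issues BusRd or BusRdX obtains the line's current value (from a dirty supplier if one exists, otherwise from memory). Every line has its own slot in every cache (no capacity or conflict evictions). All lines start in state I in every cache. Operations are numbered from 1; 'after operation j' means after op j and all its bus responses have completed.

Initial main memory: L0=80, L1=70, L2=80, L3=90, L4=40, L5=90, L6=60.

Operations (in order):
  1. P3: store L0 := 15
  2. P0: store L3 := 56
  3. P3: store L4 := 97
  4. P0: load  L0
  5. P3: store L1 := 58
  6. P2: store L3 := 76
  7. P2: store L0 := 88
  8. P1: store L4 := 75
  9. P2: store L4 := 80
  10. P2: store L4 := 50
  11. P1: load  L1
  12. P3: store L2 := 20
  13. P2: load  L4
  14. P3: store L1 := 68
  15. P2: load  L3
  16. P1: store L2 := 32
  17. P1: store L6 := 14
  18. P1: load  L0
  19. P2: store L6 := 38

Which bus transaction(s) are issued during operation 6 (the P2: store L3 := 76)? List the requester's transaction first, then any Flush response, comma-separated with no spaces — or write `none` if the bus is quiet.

bus = BusRdX,Flush

  op1 P3: store L0 := 15 → I/I/I/M on L0; bus BusRdX; mem=80
  op2 P0: store L3 := 56 → M/I/I/I on L3; bus BusRdX; mem=90
  op3 P3: store L4 := 97 → I/I/I/M on L4; bus BusRdX; mem=40
  op4 P0: load  L0 → S/I/I/S on L0; bus BusRd Flush; mem=15
  op5 P3: store L1 := 58 → I/I/I/M on L1; bus BusRdX; mem=70
  op6 P2: store L3 := 76 → I/I/M/I on L3; bus BusRdX Flush; mem=56
  op7 P2: store L0 := 88 → I/I/M/I on L0; bus BusRdX; mem=15
  op8 P1: store L4 := 75 → I/M/I/I on L4; bus BusRdX Flush; mem=97
  op9 P2: store L4 := 80 → I/I/M/I on L4; bus BusRdX Flush; mem=75
  op10 P2: store L4 := 50 → I/I/M/I on L4; bus (none); mem=75
  op11 P1: load  L1 → I/S/I/S on L1; bus BusRd Flush; mem=58
  op12 P3: store L2 := 20 → I/I/I/M on L2; bus BusRdX; mem=80
  op13 P2: load  L4 → I/I/M/I on L4; bus (none); mem=75
  op14 P3: store L1 := 68 → I/I/I/M on L1; bus BusUpgr; mem=58
  op15 P2: load  L3 → I/I/M/I on L3; bus (none); mem=56
  op16 P1: store L2 := 32 → I/M/I/I on L2; bus BusRdX Flush; mem=20
  op17 P1: store L6 := 14 → I/M/I/I on L6; bus BusRdX; mem=60
  op18 P1: load  L0 → I/S/S/I on L0; bus BusRd Flush; mem=88
  op19 P2: store L6 := 38 → I/I/M/I on L6; bus BusRdX Flush; mem=14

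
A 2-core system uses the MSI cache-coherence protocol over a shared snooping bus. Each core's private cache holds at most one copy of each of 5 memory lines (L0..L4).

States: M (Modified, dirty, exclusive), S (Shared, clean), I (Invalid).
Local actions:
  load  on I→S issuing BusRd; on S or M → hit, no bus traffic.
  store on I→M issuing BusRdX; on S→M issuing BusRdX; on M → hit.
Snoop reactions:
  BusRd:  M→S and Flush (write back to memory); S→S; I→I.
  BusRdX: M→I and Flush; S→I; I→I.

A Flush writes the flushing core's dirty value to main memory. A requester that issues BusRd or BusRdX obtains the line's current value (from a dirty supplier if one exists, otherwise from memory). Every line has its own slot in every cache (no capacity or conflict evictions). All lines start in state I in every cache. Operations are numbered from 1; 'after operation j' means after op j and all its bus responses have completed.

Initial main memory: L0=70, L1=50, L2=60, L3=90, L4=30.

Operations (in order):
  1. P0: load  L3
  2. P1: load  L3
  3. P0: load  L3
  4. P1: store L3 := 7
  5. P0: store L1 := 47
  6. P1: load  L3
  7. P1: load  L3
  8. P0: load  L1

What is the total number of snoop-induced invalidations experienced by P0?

  op1 P0: load  L3 → S/I on L3; bus BusRd; mem=90
  op2 P1: load  L3 → S/S on L3; bus BusRd; mem=90
  op3 P0: load  L3 → S/S on L3; bus (none); mem=90
  op4 P1: store L3 := 7 → I/M on L3; bus BusRdX; mem=90
  op5 P0: store L1 := 47 → M/I on L1; bus BusRdX; mem=50
  op6 P1: load  L3 → I/M on L3; bus (none); mem=90
  op7 P1: load  L3 → I/M on L3; bus (none); mem=90
  op8 P0: load  L1 → M/I on L1; bus (none); mem=50

invalidations = 1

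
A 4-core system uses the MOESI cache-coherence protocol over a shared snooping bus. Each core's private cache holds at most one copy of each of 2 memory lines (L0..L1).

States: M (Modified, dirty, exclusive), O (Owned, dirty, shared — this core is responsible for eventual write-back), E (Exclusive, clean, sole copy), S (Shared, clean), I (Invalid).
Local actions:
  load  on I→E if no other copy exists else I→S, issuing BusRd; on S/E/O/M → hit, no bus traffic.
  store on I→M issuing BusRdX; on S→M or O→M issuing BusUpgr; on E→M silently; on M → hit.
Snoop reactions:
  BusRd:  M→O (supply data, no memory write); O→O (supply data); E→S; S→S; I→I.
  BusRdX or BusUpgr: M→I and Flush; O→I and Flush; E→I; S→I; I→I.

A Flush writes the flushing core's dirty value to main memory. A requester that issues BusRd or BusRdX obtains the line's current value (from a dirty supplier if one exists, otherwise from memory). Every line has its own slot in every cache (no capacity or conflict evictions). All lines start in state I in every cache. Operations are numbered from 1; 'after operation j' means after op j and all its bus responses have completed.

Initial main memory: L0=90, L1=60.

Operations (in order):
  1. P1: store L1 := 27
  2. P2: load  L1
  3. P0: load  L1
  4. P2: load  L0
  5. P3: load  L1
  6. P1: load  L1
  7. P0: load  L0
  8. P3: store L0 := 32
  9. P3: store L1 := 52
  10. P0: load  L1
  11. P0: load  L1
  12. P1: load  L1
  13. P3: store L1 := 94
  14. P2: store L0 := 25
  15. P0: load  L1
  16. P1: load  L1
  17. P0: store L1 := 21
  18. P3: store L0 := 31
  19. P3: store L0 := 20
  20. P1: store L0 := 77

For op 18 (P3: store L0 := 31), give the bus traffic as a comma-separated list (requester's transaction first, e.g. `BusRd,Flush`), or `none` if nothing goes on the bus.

bus = BusRdX,Flush

  op1 P1: store L1 := 27 → I/M/I/I on L1; bus BusRdX; mem=60
  op2 P2: load  L1 → I/O/S/I on L1; bus BusRd; mem=60
  op3 P0: load  L1 → S/O/S/I on L1; bus BusRd; mem=60
  op4 P2: load  L0 → I/I/E/I on L0; bus BusRd; mem=90
  op5 P3: load  L1 → S/O/S/S on L1; bus BusRd; mem=60
  op6 P1: load  L1 → S/O/S/S on L1; bus (none); mem=60
  op7 P0: load  L0 → S/I/S/I on L0; bus BusRd; mem=90
  op8 P3: store L0 := 32 → I/I/I/M on L0; bus BusRdX; mem=90
  op9 P3: store L1 := 52 → I/I/I/M on L1; bus BusUpgr Flush; mem=27
  op10 P0: load  L1 → S/I/I/O on L1; bus BusRd; mem=27
  op11 P0: load  L1 → S/I/I/O on L1; bus (none); mem=27
  op12 P1: load  L1 → S/S/I/O on L1; bus BusRd; mem=27
  op13 P3: store L1 := 94 → I/I/I/M on L1; bus BusUpgr; mem=27
  op14 P2: store L0 := 25 → I/I/M/I on L0; bus BusRdX Flush; mem=32
  op15 P0: load  L1 → S/I/I/O on L1; bus BusRd; mem=27
  op16 P1: load  L1 → S/S/I/O on L1; bus BusRd; mem=27
  op17 P0: store L1 := 21 → M/I/I/I on L1; bus BusUpgr Flush; mem=94
  op18 P3: store L0 := 31 → I/I/I/M on L0; bus BusRdX Flush; mem=25
  op19 P3: store L0 := 20 → I/I/I/M on L0; bus (none); mem=25
  op20 P1: store L0 := 77 → I/M/I/I on L0; bus BusRdX Flush; mem=20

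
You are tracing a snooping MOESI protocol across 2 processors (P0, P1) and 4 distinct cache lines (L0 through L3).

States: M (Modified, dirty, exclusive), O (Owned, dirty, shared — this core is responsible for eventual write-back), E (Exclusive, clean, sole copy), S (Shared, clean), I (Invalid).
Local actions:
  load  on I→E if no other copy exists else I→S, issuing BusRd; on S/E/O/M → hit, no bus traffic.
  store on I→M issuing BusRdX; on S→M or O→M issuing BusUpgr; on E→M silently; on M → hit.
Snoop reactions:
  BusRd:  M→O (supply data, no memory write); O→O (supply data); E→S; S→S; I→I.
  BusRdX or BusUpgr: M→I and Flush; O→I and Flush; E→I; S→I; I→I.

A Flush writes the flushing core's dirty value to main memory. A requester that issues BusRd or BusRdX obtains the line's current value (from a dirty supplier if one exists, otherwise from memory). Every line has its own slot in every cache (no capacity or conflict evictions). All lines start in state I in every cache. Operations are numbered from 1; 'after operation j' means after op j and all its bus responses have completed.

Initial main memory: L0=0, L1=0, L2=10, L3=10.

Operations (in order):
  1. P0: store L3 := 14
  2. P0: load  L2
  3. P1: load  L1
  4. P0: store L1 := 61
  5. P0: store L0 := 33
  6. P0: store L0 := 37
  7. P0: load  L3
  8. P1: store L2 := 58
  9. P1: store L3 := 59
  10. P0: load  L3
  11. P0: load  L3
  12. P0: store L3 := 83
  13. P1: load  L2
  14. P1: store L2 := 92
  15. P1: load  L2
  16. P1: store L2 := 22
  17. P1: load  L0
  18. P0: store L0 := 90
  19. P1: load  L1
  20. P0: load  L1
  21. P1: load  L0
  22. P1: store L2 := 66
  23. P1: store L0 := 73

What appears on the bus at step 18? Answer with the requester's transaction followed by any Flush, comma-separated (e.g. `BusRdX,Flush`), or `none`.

bus = BusUpgr

1. P0: store L3 := 14  bus=[BusRdX]  L3: P0=M P1=I  mem[L3]=10
2. P0: load  L2  bus=[BusRd]  L2: P0=E P1=I  mem[L2]=10
3. P1: load  L1  bus=[BusRd]  L1: P0=I P1=E  mem[L1]=0
4. P0: store L1 := 61  bus=[BusRdX]  L1: P0=M P1=I  mem[L1]=0
5. P0: store L0 := 33  bus=[BusRdX]  L0: P0=M P1=I  mem[L0]=0
6. P0: store L0 := 37  bus=[-]  L0: P0=M P1=I  mem[L0]=0
7. P0: load  L3  bus=[-]  L3: P0=M P1=I  mem[L3]=10
8. P1: store L2 := 58  bus=[BusRdX]  L2: P0=I P1=M  mem[L2]=10
9. P1: store L3 := 59  bus=[BusRdX,Flush]  L3: P0=I P1=M  mem[L3]=14
10. P0: load  L3  bus=[BusRd]  L3: P0=S P1=O  mem[L3]=14
11. P0: load  L3  bus=[-]  L3: P0=S P1=O  mem[L3]=14
12. P0: store L3 := 83  bus=[BusUpgr,Flush]  L3: P0=M P1=I  mem[L3]=59
13. P1: load  L2  bus=[-]  L2: P0=I P1=M  mem[L2]=10
14. P1: store L2 := 92  bus=[-]  L2: P0=I P1=M  mem[L2]=10
15. P1: load  L2  bus=[-]  L2: P0=I P1=M  mem[L2]=10
16. P1: store L2 := 22  bus=[-]  L2: P0=I P1=M  mem[L2]=10
17. P1: load  L0  bus=[BusRd]  L0: P0=O P1=S  mem[L0]=0
18. P0: store L0 := 90  bus=[BusUpgr]  L0: P0=M P1=I  mem[L0]=0
19. P1: load  L1  bus=[BusRd]  L1: P0=O P1=S  mem[L1]=0
20. P0: load  L1  bus=[-]  L1: P0=O P1=S  mem[L1]=0
21. P1: load  L0  bus=[BusRd]  L0: P0=O P1=S  mem[L0]=0
22. P1: store L2 := 66  bus=[-]  L2: P0=I P1=M  mem[L2]=10
23. P1: store L0 := 73  bus=[BusUpgr,Flush]  L0: P0=I P1=M  mem[L0]=90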